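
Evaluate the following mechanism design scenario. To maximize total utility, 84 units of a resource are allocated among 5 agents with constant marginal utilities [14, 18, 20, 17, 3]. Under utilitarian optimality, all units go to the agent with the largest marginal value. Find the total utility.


Step 1: The marginal utilities are [14, 18, 20, 17, 3]
Step 2: The highest marginal utility is 20
Step 3: All 84 units go to that agent
Step 4: Total utility = 20 * 84 = 1680

1680


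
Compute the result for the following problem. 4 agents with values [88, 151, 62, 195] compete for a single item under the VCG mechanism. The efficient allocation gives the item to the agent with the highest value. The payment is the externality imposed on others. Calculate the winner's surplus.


Step 1: The winner is the agent with the highest value: agent 3 with value 195
Step 2: Values of other agents: [88, 151, 62]
Step 3: VCG payment = max of others' values = 151
Step 4: Surplus = 195 - 151 = 44

44


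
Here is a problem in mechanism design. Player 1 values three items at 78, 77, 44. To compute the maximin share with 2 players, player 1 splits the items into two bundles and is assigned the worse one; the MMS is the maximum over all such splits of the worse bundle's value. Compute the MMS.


Step 1: Item values = 78, 77, 44
Step 2: Enumerate all 2-bundle partitions and take the smaller bundle:
  Partition 1: {78} vs {77,44} -> bundles 78, 121; min = 78
  Partition 2: {77} vs {78,44} -> bundles 77, 122; min = 77
  Partition 3: {44} vs {78,77} -> bundles 44, 155; min = 44
Step 3: MMS = max(78, 77, 44) = 78

78


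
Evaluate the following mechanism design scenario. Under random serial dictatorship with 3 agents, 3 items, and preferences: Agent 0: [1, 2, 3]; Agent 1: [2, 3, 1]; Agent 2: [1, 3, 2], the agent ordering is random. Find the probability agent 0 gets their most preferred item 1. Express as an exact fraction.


Step 1: Agent 0 wants item 1
Step 2: There are 6 possible orderings of agents
Step 3: In 3 orderings, agent 0 gets item 1
Step 4: Probability = 3/6 = 1/2

1/2


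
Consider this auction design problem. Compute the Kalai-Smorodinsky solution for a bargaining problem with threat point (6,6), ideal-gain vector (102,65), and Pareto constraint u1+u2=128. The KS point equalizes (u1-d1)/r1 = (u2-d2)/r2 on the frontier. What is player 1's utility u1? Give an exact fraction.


Step 1: At the KS point, (u1-d1)/r1 = (u2-d2)/r2 = t and u1+u2 = 128
Step 2: u1 = d1 + r1*t and u2 = d2 + r2*t, so (d1 + r1*t) + (d2 + r2*t) = 128
Step 3: t = (128 - 6 - 6)/(102 + 65) = 116/167
Step 4: u1 = d1 + r1*t = 6 + 102 * 116/167 = 12834/167
Step 5: (Check: u2 = d2 + r2*t = 8542/167; u1+u2 = 12834/167 + 8542/167 = 128, on the frontier.)

12834/167


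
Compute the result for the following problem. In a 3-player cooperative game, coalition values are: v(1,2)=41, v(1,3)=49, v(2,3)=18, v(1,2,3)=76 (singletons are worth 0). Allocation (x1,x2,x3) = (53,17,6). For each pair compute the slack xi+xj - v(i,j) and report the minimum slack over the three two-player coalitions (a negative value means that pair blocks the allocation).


Step 1: Slack for coalition (1,2): x1+x2 - v12 = 70 - 41 = 29
Step 2: Slack for coalition (1,3): x1+x3 - v13 = 59 - 49 = 10
Step 3: Slack for coalition (2,3): x2+x3 - v23 = 23 - 18 = 5
Step 4: Minimum slack = min(29, 10, 5) = 5, attained by (2,3); no pair can gain by deviating, so the allocation is in the core

5


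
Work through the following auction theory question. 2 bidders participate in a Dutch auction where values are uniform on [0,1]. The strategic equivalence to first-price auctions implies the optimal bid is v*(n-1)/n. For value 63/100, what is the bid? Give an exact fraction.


Step 1: Dutch auctions are strategically equivalent to first-price auctions
Step 2: The equilibrium bid is b(v) = v*(n-1)/n
Step 3: b = 63/100 * 1/2
Step 4: b = 63/200

63/200


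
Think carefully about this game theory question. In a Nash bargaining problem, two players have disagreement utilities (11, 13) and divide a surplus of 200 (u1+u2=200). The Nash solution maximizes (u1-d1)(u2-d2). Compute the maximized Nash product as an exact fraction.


Step 1: The Nash solution splits surplus symmetrically above the disagreement point
Step 2: u1 = (total + d1 - d2)/2 = (200 + 11 - 13)/2 = 99
Step 3: u2 = (total - d1 + d2)/2 = (200 - 11 + 13)/2 = 101
Step 4: Nash product = (99 - 11) * (101 - 13)
Step 5: = 88 * 88 = 7744

7744


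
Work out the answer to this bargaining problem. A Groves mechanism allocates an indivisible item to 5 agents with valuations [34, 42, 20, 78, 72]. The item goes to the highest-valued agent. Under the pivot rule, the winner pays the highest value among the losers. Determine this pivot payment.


Step 1: The efficient winner is agent 3 with value 78
Step 2: Other agents' values: [34, 42, 20, 72]
Step 3: Pivot payment = max(others) = 72
Step 4: The winner pays 72

72


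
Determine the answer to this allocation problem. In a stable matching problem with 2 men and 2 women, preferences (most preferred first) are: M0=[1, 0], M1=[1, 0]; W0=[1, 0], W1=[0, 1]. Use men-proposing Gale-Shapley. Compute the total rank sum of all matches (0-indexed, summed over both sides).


Step 1: Run Gale-Shapley (men propose, women hold best offer):
  M0 proposes to W1; she accepts
  M1 proposes to W1; rejected
  M1 proposes to W0; she accepts
Step 2: Final matching: W0-M1, W1-M0
Step 3: 0-indexed ranks (man's rank of his match, then woman's): 1 + 0 + 0 + 0
Step 4: Total rank sum = 1

1


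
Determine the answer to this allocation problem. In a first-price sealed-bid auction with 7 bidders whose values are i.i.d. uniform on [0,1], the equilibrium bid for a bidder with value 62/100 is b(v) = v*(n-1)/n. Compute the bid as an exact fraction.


Step 1: The symmetric BNE bidding function is b(v) = v * (n-1) / n
Step 2: Substitute v = 31/50 and n = 7
Step 3: b = 31/50 * 6/7
Step 4: b = 93/175

93/175


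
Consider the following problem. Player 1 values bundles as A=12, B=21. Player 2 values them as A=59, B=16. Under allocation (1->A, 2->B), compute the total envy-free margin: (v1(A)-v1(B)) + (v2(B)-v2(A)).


Step 1: Player 1's margin = v1(A) - v1(B) = 12 - 21 = -9
Step 2: Player 2's margin = v2(B) - v2(A) = 16 - 59 = -43
Step 3: Total margin = -9 + -43 = -52

-52


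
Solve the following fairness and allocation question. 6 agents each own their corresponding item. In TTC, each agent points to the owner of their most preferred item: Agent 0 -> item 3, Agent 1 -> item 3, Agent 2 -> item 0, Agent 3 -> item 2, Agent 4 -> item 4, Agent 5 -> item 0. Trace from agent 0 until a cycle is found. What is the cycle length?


Step 1: Trace the pointer graph from agent 0: 0 -> 3 -> 2 -> 0
Step 2: A cycle is detected when we revisit agent 0
Step 3: The cycle is: 0 -> 3 -> 2 -> 0
Step 4: Cycle length = 3

3


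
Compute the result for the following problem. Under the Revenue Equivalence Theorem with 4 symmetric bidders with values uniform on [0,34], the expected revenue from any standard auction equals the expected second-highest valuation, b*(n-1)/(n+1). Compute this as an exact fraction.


Step 1: By Revenue Equivalence, expected revenue = b*(n-1)/(n+1)
Step 2: Substituting n = 4, b = 34
Step 3: Revenue = 34*(4-1)/(4+1) = 34*3/5
Step 4: Revenue = 102/5

102/5


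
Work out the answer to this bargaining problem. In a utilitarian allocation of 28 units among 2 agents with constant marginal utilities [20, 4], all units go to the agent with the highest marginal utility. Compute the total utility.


Step 1: The marginal utilities are [20, 4]
Step 2: The highest marginal utility is 20
Step 3: All 28 units go to that agent
Step 4: Total utility = 20 * 28 = 560

560


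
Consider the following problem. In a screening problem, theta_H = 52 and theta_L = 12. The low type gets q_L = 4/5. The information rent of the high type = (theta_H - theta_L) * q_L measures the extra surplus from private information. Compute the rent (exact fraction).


Step 1: theta_H - theta_L = 52 - 12 = 40
Step 2: Information rent = (theta_H - theta_L) * q_L
Step 3: = 40 * 4/5
Step 4: = 32

32


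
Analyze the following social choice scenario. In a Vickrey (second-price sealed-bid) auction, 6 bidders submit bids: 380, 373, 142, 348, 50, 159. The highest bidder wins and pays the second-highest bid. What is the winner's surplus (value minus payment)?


Step 1: Sort bids in descending order: 380, 373, 348, 159, 142, 50
Step 2: The winning bid is the highest: 380
Step 3: The payment equals the second-highest bid: 373
Step 4: Surplus = winner's bid - payment = 380 - 373 = 7

7


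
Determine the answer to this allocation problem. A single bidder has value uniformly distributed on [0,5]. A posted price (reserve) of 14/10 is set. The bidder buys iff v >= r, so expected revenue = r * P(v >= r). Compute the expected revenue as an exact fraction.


Step 1: Posted price r = 7/5, value support [0,5]
Step 2: P(v >= r) = (5 - 7/5)/5 = 18/25
Step 3: Expected revenue = r * P(v >= r) = 7/5 * 18/25
Step 4: Revenue = 126/125

126/125


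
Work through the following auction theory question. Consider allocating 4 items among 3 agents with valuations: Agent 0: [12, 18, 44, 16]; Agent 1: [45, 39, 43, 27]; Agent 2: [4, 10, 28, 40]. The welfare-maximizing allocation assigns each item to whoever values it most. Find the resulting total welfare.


Step 1: For each item, find the maximum value among all agents.
Step 2: Item 0 -> Agent 1 (value 45)
Step 3: Item 1 -> Agent 1 (value 39)
Step 4: Item 2 -> Agent 0 (value 44)
Step 5: Item 3 -> Agent 2 (value 40)
Step 6: Total welfare = 45 + 39 + 44 + 40 = 168

168


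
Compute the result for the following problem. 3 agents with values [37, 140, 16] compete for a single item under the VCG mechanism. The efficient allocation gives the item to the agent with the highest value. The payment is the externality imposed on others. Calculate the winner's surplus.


Step 1: The winner is the agent with the highest value: agent 1 with value 140
Step 2: Values of other agents: [37, 16]
Step 3: VCG payment = max of others' values = 37
Step 4: Surplus = 140 - 37 = 103

103


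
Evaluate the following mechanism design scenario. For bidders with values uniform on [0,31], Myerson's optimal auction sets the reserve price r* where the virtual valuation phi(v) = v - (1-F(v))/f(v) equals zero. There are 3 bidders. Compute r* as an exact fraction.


Step 1: For U[0,31], F(v) = v/31 and f(v) = 1/31
Step 2: phi(v) = v - (1 - v/31)/(1/31) = v - (31 - v) = 2v - 31
Step 3: Set phi(r*) = 0: 2r* - 31 = 0
Step 4: r* = 31/2 (the number of bidders n = 3 does not enter)

31/2


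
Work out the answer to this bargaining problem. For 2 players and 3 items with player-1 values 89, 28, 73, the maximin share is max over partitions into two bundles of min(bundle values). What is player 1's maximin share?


Step 1: Item values = 89, 28, 73
Step 2: Enumerate all 2-bundle partitions and take the smaller bundle:
  Partition 1: {89} vs {28,73} -> bundles 89, 101; min = 89
  Partition 2: {28} vs {89,73} -> bundles 28, 162; min = 28
  Partition 3: {73} vs {89,28} -> bundles 73, 117; min = 73
Step 3: MMS = max(89, 28, 73) = 89

89


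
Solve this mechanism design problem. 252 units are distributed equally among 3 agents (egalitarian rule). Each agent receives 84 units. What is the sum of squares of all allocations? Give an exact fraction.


Step 1: Each agent's share = 252/3 = 84
Step 2: Square of each share = (84)^2 = 7056
Step 3: Sum of squares = 3 * 7056 = 21168

21168


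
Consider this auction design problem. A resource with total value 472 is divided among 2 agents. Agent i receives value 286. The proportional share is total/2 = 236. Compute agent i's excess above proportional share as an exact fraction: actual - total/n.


Step 1: Proportional share = 472/2 = 236
Step 2: Agent's actual allocation = 286
Step 3: Excess = 286 - 236 = 50

50


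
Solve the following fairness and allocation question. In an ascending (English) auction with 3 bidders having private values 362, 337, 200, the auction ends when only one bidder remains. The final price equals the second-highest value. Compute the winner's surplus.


Step 1: Identify the highest value: 362
Step 2: Identify the second-highest value: 337
Step 3: The final price = second-highest value = 337
Step 4: Surplus = 362 - 337 = 25

25


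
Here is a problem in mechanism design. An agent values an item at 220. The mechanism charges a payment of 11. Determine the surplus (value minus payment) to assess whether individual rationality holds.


Step 1: Surplus = value - payment = 220 - 11 = 209
Step 2: IR is satisfied (surplus >= 0)

209


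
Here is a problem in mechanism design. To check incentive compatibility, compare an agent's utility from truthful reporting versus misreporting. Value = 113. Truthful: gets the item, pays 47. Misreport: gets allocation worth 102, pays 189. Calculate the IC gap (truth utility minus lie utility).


Step 1: U(truth) = value - payment = 113 - 47 = 66
Step 2: U(lie) = allocation - payment = 102 - 189 = -87
Step 3: IC gap = 66 - (-87) = 153

153


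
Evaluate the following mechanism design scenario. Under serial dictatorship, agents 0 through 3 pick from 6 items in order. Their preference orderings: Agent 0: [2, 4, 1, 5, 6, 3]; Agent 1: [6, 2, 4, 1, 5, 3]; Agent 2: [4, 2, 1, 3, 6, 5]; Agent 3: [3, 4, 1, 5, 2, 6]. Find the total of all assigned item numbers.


Step 1: Agent 0 picks item 2
Step 2: Agent 1 picks item 6
Step 3: Agent 2 picks item 4
Step 4: Agent 3 picks item 3
Step 5: Sum = 2 + 6 + 4 + 3 = 15

15


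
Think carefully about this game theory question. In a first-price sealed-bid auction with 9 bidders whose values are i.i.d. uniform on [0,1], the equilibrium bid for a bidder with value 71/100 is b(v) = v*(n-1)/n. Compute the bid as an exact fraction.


Step 1: The symmetric BNE bidding function is b(v) = v * (n-1) / n
Step 2: Substitute v = 71/100 and n = 9
Step 3: b = 71/100 * 8/9
Step 4: b = 142/225

142/225


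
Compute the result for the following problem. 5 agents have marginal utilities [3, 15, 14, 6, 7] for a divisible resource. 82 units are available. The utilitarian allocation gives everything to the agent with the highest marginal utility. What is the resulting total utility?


Step 1: The marginal utilities are [3, 15, 14, 6, 7]
Step 2: The highest marginal utility is 15
Step 3: All 82 units go to that agent
Step 4: Total utility = 15 * 82 = 1230

1230


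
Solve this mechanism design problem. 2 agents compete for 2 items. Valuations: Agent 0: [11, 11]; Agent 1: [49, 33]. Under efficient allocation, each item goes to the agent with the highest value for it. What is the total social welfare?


Step 1: For each item, find the maximum value among all agents.
Step 2: Item 0 -> Agent 1 (value 49)
Step 3: Item 1 -> Agent 1 (value 33)
Step 4: Total welfare = 49 + 33 = 82

82


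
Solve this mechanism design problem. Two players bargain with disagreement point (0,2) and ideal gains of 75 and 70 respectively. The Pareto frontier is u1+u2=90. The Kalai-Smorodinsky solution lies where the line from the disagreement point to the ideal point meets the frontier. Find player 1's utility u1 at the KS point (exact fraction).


Step 1: At the KS point, (u1-d1)/r1 = (u2-d2)/r2 = t and u1+u2 = 90
Step 2: u1 = d1 + r1*t and u2 = d2 + r2*t, so (d1 + r1*t) + (d2 + r2*t) = 90
Step 3: t = (90 - 0 - 2)/(75 + 70) = 88/145
Step 4: u1 = d1 + r1*t = 0 + 75 * 88/145 = 1320/29
Step 5: (Check: u2 = d2 + r2*t = 1290/29; u1+u2 = 1320/29 + 1290/29 = 90, on the frontier.)

1320/29


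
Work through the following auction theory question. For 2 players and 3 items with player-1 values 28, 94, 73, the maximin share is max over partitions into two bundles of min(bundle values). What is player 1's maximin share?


Step 1: Item values = 28, 94, 73
Step 2: Enumerate all 2-bundle partitions and take the smaller bundle:
  Partition 1: {28} vs {94,73} -> bundles 28, 167; min = 28
  Partition 2: {94} vs {28,73} -> bundles 94, 101; min = 94
  Partition 3: {73} vs {28,94} -> bundles 73, 122; min = 73
Step 3: MMS = max(28, 94, 73) = 94

94


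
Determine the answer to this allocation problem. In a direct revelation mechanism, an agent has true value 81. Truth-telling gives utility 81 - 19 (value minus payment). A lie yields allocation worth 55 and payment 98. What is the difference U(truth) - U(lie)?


Step 1: U(truth) = value - payment = 81 - 19 = 62
Step 2: U(lie) = allocation - payment = 55 - 98 = -43
Step 3: IC gap = 62 - (-43) = 105

105


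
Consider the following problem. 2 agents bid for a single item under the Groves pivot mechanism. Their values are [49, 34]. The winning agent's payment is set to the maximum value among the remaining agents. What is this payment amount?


Step 1: The efficient winner is agent 0 with value 49
Step 2: Other agents' values: [34]
Step 3: Pivot payment = max(others) = 34
Step 4: The winner pays 34

34


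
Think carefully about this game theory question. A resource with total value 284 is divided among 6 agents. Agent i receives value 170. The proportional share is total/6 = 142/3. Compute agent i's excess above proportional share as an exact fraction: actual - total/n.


Step 1: Proportional share = 284/6 = 142/3
Step 2: Agent's actual allocation = 170
Step 3: Excess = 170 - 142/3 = 368/3

368/3


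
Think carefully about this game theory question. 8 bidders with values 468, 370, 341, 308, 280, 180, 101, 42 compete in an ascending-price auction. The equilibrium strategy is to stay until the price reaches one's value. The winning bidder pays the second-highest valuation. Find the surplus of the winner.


Step 1: Identify the highest value: 468
Step 2: Identify the second-highest value: 370
Step 3: The final price = second-highest value = 370
Step 4: Surplus = 468 - 370 = 98

98


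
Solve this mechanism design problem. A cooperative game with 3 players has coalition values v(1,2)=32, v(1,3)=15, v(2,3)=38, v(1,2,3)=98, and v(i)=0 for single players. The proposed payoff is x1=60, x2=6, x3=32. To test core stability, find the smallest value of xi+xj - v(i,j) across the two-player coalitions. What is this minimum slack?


Step 1: Slack for coalition (1,2): x1+x2 - v12 = 66 - 32 = 34
Step 2: Slack for coalition (1,3): x1+x3 - v13 = 92 - 15 = 77
Step 3: Slack for coalition (2,3): x2+x3 - v23 = 38 - 38 = 0
Step 4: Minimum slack = min(34, 77, 0) = 0, attained by (2,3); no pair can gain by deviating, so the allocation is in the core

0


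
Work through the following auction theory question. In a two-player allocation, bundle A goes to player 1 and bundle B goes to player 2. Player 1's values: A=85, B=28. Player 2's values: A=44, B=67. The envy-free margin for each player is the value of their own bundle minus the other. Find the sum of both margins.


Step 1: Player 1's margin = v1(A) - v1(B) = 85 - 28 = 57
Step 2: Player 2's margin = v2(B) - v2(A) = 67 - 44 = 23
Step 3: Total margin = 57 + 23 = 80

80


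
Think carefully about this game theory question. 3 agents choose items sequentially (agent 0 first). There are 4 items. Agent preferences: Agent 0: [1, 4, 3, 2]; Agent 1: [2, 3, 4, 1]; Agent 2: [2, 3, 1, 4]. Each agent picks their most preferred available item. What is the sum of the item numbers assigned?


Step 1: Agent 0 picks item 1
Step 2: Agent 1 picks item 2
Step 3: Agent 2 picks item 3
Step 4: Sum = 1 + 2 + 3 = 6

6


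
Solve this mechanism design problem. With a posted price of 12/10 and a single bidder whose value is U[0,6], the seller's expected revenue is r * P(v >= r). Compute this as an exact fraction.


Step 1: Posted price r = 6/5, value support [0,6]
Step 2: P(v >= r) = (6 - 6/5)/6 = 4/5
Step 3: Expected revenue = r * P(v >= r) = 6/5 * 4/5
Step 4: Revenue = 24/25

24/25


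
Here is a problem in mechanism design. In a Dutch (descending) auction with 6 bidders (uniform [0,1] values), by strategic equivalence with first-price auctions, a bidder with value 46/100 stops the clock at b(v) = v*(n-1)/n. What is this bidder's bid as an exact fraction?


Step 1: Dutch auctions are strategically equivalent to first-price auctions
Step 2: The equilibrium bid is b(v) = v*(n-1)/n
Step 3: b = 23/50 * 5/6
Step 4: b = 23/60

23/60


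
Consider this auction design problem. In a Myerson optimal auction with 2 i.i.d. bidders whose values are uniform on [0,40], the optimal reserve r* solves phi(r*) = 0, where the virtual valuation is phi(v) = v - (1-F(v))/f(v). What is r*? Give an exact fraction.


Step 1: For U[0,40], F(v) = v/40 and f(v) = 1/40
Step 2: phi(v) = v - (1 - v/40)/(1/40) = v - (40 - v) = 2v - 40
Step 3: Set phi(r*) = 0: 2r* - 40 = 0
Step 4: r* = 40/2 = 20 (the number of bidders n = 2 does not enter)

20


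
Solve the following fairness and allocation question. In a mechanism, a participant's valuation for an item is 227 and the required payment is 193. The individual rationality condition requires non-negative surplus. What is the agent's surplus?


Step 1: Surplus = value - payment = 227 - 193 = 34
Step 2: IR is satisfied (surplus >= 0)

34


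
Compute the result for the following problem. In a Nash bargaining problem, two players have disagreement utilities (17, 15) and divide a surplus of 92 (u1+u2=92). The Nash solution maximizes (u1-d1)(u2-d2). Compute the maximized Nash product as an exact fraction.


Step 1: The Nash solution splits surplus symmetrically above the disagreement point
Step 2: u1 = (total + d1 - d2)/2 = (92 + 17 - 15)/2 = 47
Step 3: u2 = (total - d1 + d2)/2 = (92 - 17 + 15)/2 = 45
Step 4: Nash product = (47 - 17) * (45 - 15)
Step 5: = 30 * 30 = 900

900


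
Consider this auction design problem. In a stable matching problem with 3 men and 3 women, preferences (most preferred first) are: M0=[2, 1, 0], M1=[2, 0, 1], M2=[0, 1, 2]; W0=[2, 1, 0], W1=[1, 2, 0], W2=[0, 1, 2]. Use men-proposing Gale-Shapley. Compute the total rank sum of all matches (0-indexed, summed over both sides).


Step 1: Run Gale-Shapley (men propose, women hold best offer):
  M0 proposes to W2; she accepts
  M1 proposes to W2; rejected
  M1 proposes to W0; she accepts
  M2 proposes to W0; she switches from M1
  M1 proposes to W1; she accepts
Step 2: Final matching: W0-M2, W1-M1, W2-M0
Step 3: 0-indexed ranks (man's rank of his match, then woman's): 0 + 0 + 2 + 0 + 0 + 0
Step 4: Total rank sum = 2

2


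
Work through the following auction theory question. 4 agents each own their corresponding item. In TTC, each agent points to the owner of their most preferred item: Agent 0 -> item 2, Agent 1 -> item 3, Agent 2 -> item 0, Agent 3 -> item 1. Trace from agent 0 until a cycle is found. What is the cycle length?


Step 1: Trace the pointer graph from agent 0: 0 -> 2 -> 0
Step 2: A cycle is detected when we revisit agent 0
Step 3: The cycle is: 0 -> 2 -> 0
Step 4: Cycle length = 2

2


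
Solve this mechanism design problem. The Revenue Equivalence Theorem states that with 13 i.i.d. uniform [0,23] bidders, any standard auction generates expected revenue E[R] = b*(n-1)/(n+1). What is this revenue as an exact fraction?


Step 1: By Revenue Equivalence, expected revenue = b*(n-1)/(n+1)
Step 2: Substituting n = 13, b = 23
Step 3: Revenue = 23*(13-1)/(13+1) = 23*12/14
Step 4: Revenue = 276/14 = 138/7

138/7


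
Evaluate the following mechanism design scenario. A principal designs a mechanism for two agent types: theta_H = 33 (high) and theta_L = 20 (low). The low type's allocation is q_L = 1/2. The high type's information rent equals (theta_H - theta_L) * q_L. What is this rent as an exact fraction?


Step 1: theta_H - theta_L = 33 - 20 = 13
Step 2: Information rent = (theta_H - theta_L) * q_L
Step 3: = 13 * 1/2
Step 4: = 13/2

13/2


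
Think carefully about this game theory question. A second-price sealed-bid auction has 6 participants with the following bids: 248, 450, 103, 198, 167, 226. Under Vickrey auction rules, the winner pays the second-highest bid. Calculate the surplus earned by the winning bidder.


Step 1: Sort bids in descending order: 450, 248, 226, 198, 167, 103
Step 2: The winning bid is the highest: 450
Step 3: The payment equals the second-highest bid: 248
Step 4: Surplus = winner's bid - payment = 450 - 248 = 202

202


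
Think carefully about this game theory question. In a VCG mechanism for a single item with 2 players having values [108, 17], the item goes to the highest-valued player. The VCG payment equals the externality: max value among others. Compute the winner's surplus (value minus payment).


Step 1: The winner is the agent with the highest value: agent 0 with value 108
Step 2: Values of other agents: [17]
Step 3: VCG payment = max of others' values = 17
Step 4: Surplus = 108 - 17 = 91

91


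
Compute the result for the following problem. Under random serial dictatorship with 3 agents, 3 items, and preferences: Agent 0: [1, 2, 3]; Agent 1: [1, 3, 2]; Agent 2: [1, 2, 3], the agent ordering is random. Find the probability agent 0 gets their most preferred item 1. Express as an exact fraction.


Step 1: Agent 0 wants item 1
Step 2: There are 6 possible orderings of agents
Step 3: In 2 orderings, agent 0 gets item 1
Step 4: Probability = 2/6 = 1/3

1/3


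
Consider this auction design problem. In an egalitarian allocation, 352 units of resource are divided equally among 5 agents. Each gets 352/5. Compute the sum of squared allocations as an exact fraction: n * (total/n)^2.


Step 1: Each agent's share = 352/5
Step 2: Square of each share = (352/5)^2 = 123904/25
Step 3: Sum of squares = 5 * 123904/25 = 123904/5

123904/5


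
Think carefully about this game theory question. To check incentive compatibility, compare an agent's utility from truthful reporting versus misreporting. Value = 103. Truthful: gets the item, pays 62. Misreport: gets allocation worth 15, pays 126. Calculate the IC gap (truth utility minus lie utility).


Step 1: U(truth) = value - payment = 103 - 62 = 41
Step 2: U(lie) = allocation - payment = 15 - 126 = -111
Step 3: IC gap = 41 - (-111) = 152

152


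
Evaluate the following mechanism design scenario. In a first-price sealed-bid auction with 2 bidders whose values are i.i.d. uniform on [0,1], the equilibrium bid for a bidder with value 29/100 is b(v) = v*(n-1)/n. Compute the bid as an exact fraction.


Step 1: The symmetric BNE bidding function is b(v) = v * (n-1) / n
Step 2: Substitute v = 29/100 and n = 2
Step 3: b = 29/100 * 1/2
Step 4: b = 29/200

29/200


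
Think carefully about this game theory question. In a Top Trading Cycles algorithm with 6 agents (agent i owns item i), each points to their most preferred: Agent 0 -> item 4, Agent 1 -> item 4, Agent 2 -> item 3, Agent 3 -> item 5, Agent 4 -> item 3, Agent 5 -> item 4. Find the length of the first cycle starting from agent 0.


Step 1: Trace the pointer graph from agent 0: 0 -> 4 -> 3 -> 5 -> 4
Step 2: A cycle is detected when we revisit agent 4
Step 3: The cycle is: 4 -> 3 -> 5 -> 4
Step 4: Cycle length = 3

3


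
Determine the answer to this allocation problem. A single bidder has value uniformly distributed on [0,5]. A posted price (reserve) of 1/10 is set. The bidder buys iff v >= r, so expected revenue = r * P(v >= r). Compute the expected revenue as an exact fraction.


Step 1: Posted price r = 1/10, value support [0,5]
Step 2: P(v >= r) = (5 - 1/10)/5 = 49/50
Step 3: Expected revenue = r * P(v >= r) = 1/10 * 49/50
Step 4: Revenue = 49/500

49/500


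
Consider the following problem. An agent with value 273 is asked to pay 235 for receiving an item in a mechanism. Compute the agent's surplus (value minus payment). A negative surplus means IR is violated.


Step 1: Surplus = value - payment = 273 - 235 = 38
Step 2: IR is satisfied (surplus >= 0)

38


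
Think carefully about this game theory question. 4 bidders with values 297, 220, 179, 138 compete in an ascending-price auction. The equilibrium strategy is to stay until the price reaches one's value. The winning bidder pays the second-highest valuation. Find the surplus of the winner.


Step 1: Identify the highest value: 297
Step 2: Identify the second-highest value: 220
Step 3: The final price = second-highest value = 220
Step 4: Surplus = 297 - 220 = 77

77


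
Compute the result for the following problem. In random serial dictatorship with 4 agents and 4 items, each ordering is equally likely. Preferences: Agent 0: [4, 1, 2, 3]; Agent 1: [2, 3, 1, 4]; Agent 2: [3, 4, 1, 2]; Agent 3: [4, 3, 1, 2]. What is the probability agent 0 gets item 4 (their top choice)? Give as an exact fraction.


Step 1: Agent 0 wants item 4
Step 2: There are 24 possible orderings of agents
Step 3: In 12 orderings, agent 0 gets item 4
Step 4: Probability = 12/24 = 1/2

1/2


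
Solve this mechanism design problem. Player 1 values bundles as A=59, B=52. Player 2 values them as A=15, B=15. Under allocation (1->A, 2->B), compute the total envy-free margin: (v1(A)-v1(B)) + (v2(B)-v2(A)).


Step 1: Player 1's margin = v1(A) - v1(B) = 59 - 52 = 7
Step 2: Player 2's margin = v2(B) - v2(A) = 15 - 15 = 0
Step 3: Total margin = 7 + 0 = 7

7


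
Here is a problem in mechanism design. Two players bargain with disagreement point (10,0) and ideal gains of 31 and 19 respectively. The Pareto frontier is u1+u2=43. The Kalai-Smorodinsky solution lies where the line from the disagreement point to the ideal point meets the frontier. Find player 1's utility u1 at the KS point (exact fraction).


Step 1: At the KS point, (u1-d1)/r1 = (u2-d2)/r2 = t and u1+u2 = 43
Step 2: u1 = d1 + r1*t and u2 = d2 + r2*t, so (d1 + r1*t) + (d2 + r2*t) = 43
Step 3: t = (43 - 10 - 0)/(31 + 19) = 33/50
Step 4: u1 = d1 + r1*t = 10 + 31 * 33/50 = 1523/50
Step 5: (Check: u2 = d2 + r2*t = 627/50; u1+u2 = 1523/50 + 627/50 = 43, on the frontier.)

1523/50


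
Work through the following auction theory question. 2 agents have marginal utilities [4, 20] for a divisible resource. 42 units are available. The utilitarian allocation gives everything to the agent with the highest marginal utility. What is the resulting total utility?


Step 1: The marginal utilities are [4, 20]
Step 2: The highest marginal utility is 20
Step 3: All 42 units go to that agent
Step 4: Total utility = 20 * 42 = 840

840


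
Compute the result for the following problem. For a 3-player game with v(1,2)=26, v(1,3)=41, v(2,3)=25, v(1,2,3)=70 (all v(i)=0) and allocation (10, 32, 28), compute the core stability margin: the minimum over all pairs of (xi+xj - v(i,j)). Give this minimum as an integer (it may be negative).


Step 1: Slack for coalition (1,2): x1+x2 - v12 = 42 - 26 = 16
Step 2: Slack for coalition (1,3): x1+x3 - v13 = 38 - 41 = -3
Step 3: Slack for coalition (2,3): x2+x3 - v23 = 60 - 25 = 35
Step 4: Minimum slack = min(16, -3, 35) = -3, attained by (1,3); coalition (1,3) can block (slack < 0), so the allocation is not in the core

-3


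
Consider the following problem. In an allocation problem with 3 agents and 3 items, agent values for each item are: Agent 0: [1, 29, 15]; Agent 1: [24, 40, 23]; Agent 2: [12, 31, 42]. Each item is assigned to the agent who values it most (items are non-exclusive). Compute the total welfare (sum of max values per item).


Step 1: For each item, find the maximum value among all agents.
Step 2: Item 0 -> Agent 1 (value 24)
Step 3: Item 1 -> Agent 1 (value 40)
Step 4: Item 2 -> Agent 2 (value 42)
Step 5: Total welfare = 24 + 40 + 42 = 106

106


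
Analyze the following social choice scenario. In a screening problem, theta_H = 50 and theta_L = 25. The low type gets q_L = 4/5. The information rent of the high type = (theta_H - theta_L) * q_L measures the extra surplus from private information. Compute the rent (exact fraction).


Step 1: theta_H - theta_L = 50 - 25 = 25
Step 2: Information rent = (theta_H - theta_L) * q_L
Step 3: = 25 * 4/5
Step 4: = 20

20


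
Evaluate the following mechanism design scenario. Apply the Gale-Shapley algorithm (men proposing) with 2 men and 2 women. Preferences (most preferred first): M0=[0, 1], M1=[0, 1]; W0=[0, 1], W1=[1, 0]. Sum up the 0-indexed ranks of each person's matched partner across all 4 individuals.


Step 1: Run Gale-Shapley (men propose, women hold best offer):
  M0 proposes to W0; she accepts
  M1 proposes to W0; rejected
  M1 proposes to W1; she accepts
Step 2: Final matching: W0-M0, W1-M1
Step 3: 0-indexed ranks (man's rank of his match, then woman's): 0 + 0 + 1 + 0
Step 4: Total rank sum = 1

1


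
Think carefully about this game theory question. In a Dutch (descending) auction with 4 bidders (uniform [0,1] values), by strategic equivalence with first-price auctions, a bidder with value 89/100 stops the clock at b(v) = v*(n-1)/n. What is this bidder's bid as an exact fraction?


Step 1: Dutch auctions are strategically equivalent to first-price auctions
Step 2: The equilibrium bid is b(v) = v*(n-1)/n
Step 3: b = 89/100 * 3/4
Step 4: b = 267/400

267/400


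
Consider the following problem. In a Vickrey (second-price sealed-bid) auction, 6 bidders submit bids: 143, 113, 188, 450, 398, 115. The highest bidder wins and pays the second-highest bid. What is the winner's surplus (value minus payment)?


Step 1: Sort bids in descending order: 450, 398, 188, 143, 115, 113
Step 2: The winning bid is the highest: 450
Step 3: The payment equals the second-highest bid: 398
Step 4: Surplus = winner's bid - payment = 450 - 398 = 52

52


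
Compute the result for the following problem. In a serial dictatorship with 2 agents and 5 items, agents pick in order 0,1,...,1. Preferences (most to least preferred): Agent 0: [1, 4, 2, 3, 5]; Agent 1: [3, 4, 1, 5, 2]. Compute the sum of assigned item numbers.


Step 1: Agent 0 picks item 1
Step 2: Agent 1 picks item 3
Step 3: Sum = 1 + 3 = 4

4


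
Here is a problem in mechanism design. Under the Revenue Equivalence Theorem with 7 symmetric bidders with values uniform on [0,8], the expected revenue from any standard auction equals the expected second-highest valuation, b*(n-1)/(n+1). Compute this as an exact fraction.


Step 1: By Revenue Equivalence, expected revenue = b*(n-1)/(n+1)
Step 2: Substituting n = 7, b = 8
Step 3: Revenue = 8*(7-1)/(7+1) = 8*6/8
Step 4: Revenue = 48/8 = 6

6


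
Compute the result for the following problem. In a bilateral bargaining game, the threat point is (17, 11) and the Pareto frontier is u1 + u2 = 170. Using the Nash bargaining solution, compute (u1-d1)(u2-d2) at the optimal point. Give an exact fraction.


Step 1: The Nash solution splits surplus symmetrically above the disagreement point
Step 2: u1 = (total + d1 - d2)/2 = (170 + 17 - 11)/2 = 88
Step 3: u2 = (total - d1 + d2)/2 = (170 - 17 + 11)/2 = 82
Step 4: Nash product = (88 - 17) * (82 - 11)
Step 5: = 71 * 71 = 5041

5041


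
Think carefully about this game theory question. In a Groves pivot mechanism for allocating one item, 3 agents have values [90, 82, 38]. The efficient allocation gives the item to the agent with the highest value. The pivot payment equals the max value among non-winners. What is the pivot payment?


Step 1: The efficient winner is agent 0 with value 90
Step 2: Other agents' values: [82, 38]
Step 3: Pivot payment = max(others) = 82
Step 4: The winner pays 82

82


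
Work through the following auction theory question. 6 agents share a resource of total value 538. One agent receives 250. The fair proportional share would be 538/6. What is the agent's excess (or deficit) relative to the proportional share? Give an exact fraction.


Step 1: Proportional share = 538/6 = 269/3
Step 2: Agent's actual allocation = 250
Step 3: Excess = 250 - 269/3 = 481/3

481/3


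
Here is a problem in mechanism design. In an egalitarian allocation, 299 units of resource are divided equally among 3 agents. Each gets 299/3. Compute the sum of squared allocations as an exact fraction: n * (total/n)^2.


Step 1: Each agent's share = 299/3
Step 2: Square of each share = (299/3)^2 = 89401/9
Step 3: Sum of squares = 3 * 89401/9 = 89401/3

89401/3


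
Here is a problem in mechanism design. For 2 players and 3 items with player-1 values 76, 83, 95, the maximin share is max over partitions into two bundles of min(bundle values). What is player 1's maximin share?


Step 1: Item values = 76, 83, 95
Step 2: Enumerate all 2-bundle partitions and take the smaller bundle:
  Partition 1: {76} vs {83,95} -> bundles 76, 178; min = 76
  Partition 2: {83} vs {76,95} -> bundles 83, 171; min = 83
  Partition 3: {95} vs {76,83} -> bundles 95, 159; min = 95
Step 3: MMS = max(76, 83, 95) = 95

95


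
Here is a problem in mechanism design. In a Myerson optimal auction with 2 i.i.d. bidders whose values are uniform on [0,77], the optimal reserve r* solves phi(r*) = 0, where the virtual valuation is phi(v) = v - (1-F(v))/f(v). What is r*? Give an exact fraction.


Step 1: For U[0,77], F(v) = v/77 and f(v) = 1/77
Step 2: phi(v) = v - (1 - v/77)/(1/77) = v - (77 - v) = 2v - 77
Step 3: Set phi(r*) = 0: 2r* - 77 = 0
Step 4: r* = 77/2 (the number of bidders n = 2 does not enter)

77/2


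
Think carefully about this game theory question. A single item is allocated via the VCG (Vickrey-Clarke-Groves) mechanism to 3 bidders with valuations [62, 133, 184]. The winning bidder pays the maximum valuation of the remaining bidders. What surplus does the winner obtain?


Step 1: The winner is the agent with the highest value: agent 2 with value 184
Step 2: Values of other agents: [62, 133]
Step 3: VCG payment = max of others' values = 133
Step 4: Surplus = 184 - 133 = 51

51


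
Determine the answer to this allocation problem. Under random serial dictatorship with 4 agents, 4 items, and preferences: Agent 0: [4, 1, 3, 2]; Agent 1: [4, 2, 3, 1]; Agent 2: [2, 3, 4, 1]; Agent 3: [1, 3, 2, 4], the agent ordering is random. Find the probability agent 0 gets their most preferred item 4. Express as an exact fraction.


Step 1: Agent 0 wants item 4
Step 2: There are 24 possible orderings of agents
Step 3: In 12 orderings, agent 0 gets item 4
Step 4: Probability = 12/24 = 1/2

1/2


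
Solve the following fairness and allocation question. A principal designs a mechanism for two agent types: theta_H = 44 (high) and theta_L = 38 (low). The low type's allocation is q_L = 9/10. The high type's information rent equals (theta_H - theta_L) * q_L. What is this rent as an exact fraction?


Step 1: theta_H - theta_L = 44 - 38 = 6
Step 2: Information rent = (theta_H - theta_L) * q_L
Step 3: = 6 * 9/10
Step 4: = 27/5

27/5


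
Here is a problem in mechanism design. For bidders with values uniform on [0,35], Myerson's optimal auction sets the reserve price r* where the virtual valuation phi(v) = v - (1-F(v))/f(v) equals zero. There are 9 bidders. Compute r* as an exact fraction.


Step 1: For U[0,35], F(v) = v/35 and f(v) = 1/35
Step 2: phi(v) = v - (1 - v/35)/(1/35) = v - (35 - v) = 2v - 35
Step 3: Set phi(r*) = 0: 2r* - 35 = 0
Step 4: r* = 35/2 (the number of bidders n = 9 does not enter)

35/2


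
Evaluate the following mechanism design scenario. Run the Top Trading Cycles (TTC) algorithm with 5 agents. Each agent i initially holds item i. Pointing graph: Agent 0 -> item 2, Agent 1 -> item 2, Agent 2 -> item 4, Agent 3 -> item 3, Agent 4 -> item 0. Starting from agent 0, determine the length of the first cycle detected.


Step 1: Trace the pointer graph from agent 0: 0 -> 2 -> 4 -> 0
Step 2: A cycle is detected when we revisit agent 0
Step 3: The cycle is: 0 -> 2 -> 4 -> 0
Step 4: Cycle length = 3

3


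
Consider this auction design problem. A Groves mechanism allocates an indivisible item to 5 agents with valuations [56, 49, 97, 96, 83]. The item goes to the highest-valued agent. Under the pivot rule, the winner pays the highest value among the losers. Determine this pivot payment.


Step 1: The efficient winner is agent 2 with value 97
Step 2: Other agents' values: [56, 49, 96, 83]
Step 3: Pivot payment = max(others) = 96
Step 4: The winner pays 96

96
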